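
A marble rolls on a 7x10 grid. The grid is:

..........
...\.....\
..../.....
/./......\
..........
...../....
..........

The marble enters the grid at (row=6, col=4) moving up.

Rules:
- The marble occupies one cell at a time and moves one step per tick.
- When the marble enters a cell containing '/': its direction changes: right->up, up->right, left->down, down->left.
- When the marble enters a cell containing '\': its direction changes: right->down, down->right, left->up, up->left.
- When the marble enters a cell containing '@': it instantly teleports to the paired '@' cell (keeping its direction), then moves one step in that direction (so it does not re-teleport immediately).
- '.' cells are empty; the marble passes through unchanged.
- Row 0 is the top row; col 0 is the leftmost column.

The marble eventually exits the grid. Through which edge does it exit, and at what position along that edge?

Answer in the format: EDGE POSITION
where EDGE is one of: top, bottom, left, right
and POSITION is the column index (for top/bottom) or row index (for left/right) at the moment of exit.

Step 1: enter (6,4), '.' pass, move up to (5,4)
Step 2: enter (5,4), '.' pass, move up to (4,4)
Step 3: enter (4,4), '.' pass, move up to (3,4)
Step 4: enter (3,4), '.' pass, move up to (2,4)
Step 5: enter (2,4), '/' deflects up->right, move right to (2,5)
Step 6: enter (2,5), '.' pass, move right to (2,6)
Step 7: enter (2,6), '.' pass, move right to (2,7)
Step 8: enter (2,7), '.' pass, move right to (2,8)
Step 9: enter (2,8), '.' pass, move right to (2,9)
Step 10: enter (2,9), '.' pass, move right to (2,10)
Step 11: at (2,10) — EXIT via right edge, pos 2

Answer: right 2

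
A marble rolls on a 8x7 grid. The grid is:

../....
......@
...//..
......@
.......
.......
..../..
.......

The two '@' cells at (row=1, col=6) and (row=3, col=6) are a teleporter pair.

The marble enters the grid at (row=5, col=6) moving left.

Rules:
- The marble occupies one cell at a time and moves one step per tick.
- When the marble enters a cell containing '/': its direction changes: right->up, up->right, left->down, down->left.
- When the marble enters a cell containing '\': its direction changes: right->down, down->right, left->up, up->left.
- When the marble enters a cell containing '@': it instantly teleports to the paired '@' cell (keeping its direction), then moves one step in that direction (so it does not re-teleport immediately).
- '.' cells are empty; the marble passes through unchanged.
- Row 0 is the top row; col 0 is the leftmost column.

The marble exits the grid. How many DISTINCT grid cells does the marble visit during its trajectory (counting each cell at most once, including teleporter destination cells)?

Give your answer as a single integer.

Answer: 7

Derivation:
Step 1: enter (5,6), '.' pass, move left to (5,5)
Step 2: enter (5,5), '.' pass, move left to (5,4)
Step 3: enter (5,4), '.' pass, move left to (5,3)
Step 4: enter (5,3), '.' pass, move left to (5,2)
Step 5: enter (5,2), '.' pass, move left to (5,1)
Step 6: enter (5,1), '.' pass, move left to (5,0)
Step 7: enter (5,0), '.' pass, move left to (5,-1)
Step 8: at (5,-1) — EXIT via left edge, pos 5
Distinct cells visited: 7 (path length 7)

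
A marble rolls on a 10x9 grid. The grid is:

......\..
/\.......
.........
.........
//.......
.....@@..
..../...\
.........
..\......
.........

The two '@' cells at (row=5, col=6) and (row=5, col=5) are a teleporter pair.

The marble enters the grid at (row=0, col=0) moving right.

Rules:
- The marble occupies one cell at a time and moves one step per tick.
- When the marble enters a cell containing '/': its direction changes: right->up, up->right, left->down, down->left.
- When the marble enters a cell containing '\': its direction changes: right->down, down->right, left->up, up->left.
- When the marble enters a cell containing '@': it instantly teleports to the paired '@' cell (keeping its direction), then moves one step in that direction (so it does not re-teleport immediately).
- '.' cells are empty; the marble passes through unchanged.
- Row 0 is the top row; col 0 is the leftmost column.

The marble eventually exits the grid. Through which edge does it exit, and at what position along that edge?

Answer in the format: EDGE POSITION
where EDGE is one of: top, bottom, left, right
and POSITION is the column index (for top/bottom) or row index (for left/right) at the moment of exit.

Answer: bottom 5

Derivation:
Step 1: enter (0,0), '.' pass, move right to (0,1)
Step 2: enter (0,1), '.' pass, move right to (0,2)
Step 3: enter (0,2), '.' pass, move right to (0,3)
Step 4: enter (0,3), '.' pass, move right to (0,4)
Step 5: enter (0,4), '.' pass, move right to (0,5)
Step 6: enter (0,5), '.' pass, move right to (0,6)
Step 7: enter (0,6), '\' deflects right->down, move down to (1,6)
Step 8: enter (1,6), '.' pass, move down to (2,6)
Step 9: enter (2,6), '.' pass, move down to (3,6)
Step 10: enter (3,6), '.' pass, move down to (4,6)
Step 11: enter (4,6), '.' pass, move down to (5,6)
Step 12: enter (5,6), '@' teleport (5,6)->(5,5), also enter (5,5), move down to (6,5)
Step 13: enter (6,5), '.' pass, move down to (7,5)
Step 14: enter (7,5), '.' pass, move down to (8,5)
Step 15: enter (8,5), '.' pass, move down to (9,5)
Step 16: enter (9,5), '.' pass, move down to (10,5)
Step 17: at (10,5) — EXIT via bottom edge, pos 5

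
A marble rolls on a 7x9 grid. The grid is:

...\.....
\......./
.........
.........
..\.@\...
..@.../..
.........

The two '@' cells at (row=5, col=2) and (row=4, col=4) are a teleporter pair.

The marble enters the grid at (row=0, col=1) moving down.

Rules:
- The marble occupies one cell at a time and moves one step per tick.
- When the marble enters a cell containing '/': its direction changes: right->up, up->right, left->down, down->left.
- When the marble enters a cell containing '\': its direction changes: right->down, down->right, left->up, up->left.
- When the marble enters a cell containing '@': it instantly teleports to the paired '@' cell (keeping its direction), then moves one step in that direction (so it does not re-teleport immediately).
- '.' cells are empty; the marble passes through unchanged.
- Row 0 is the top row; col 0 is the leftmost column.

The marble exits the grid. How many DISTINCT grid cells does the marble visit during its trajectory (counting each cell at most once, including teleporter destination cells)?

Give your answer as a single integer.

Answer: 7

Derivation:
Step 1: enter (0,1), '.' pass, move down to (1,1)
Step 2: enter (1,1), '.' pass, move down to (2,1)
Step 3: enter (2,1), '.' pass, move down to (3,1)
Step 4: enter (3,1), '.' pass, move down to (4,1)
Step 5: enter (4,1), '.' pass, move down to (5,1)
Step 6: enter (5,1), '.' pass, move down to (6,1)
Step 7: enter (6,1), '.' pass, move down to (7,1)
Step 8: at (7,1) — EXIT via bottom edge, pos 1
Distinct cells visited: 7 (path length 7)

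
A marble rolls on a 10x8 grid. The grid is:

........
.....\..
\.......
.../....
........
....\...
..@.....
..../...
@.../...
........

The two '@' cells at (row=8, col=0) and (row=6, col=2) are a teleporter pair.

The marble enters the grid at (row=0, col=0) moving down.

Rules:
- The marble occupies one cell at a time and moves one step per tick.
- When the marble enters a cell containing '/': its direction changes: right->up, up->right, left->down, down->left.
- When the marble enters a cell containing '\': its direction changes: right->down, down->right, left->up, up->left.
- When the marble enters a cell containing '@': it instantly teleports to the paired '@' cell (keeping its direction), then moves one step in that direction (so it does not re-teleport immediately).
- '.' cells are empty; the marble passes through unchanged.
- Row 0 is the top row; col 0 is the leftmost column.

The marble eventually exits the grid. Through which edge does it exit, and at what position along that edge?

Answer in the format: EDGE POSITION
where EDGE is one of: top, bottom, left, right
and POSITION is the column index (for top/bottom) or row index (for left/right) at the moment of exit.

Step 1: enter (0,0), '.' pass, move down to (1,0)
Step 2: enter (1,0), '.' pass, move down to (2,0)
Step 3: enter (2,0), '\' deflects down->right, move right to (2,1)
Step 4: enter (2,1), '.' pass, move right to (2,2)
Step 5: enter (2,2), '.' pass, move right to (2,3)
Step 6: enter (2,3), '.' pass, move right to (2,4)
Step 7: enter (2,4), '.' pass, move right to (2,5)
Step 8: enter (2,5), '.' pass, move right to (2,6)
Step 9: enter (2,6), '.' pass, move right to (2,7)
Step 10: enter (2,7), '.' pass, move right to (2,8)
Step 11: at (2,8) — EXIT via right edge, pos 2

Answer: right 2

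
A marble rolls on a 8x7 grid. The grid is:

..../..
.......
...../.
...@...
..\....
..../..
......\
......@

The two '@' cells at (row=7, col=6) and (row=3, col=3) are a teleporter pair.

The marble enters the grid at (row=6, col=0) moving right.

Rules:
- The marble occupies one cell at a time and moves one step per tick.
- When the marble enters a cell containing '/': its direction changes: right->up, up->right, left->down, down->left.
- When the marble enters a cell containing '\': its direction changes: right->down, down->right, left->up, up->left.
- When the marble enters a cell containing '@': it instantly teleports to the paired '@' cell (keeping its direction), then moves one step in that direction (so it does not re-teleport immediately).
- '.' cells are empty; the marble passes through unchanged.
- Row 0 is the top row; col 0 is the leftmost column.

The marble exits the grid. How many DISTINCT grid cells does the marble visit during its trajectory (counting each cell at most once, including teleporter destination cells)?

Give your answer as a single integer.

Step 1: enter (6,0), '.' pass, move right to (6,1)
Step 2: enter (6,1), '.' pass, move right to (6,2)
Step 3: enter (6,2), '.' pass, move right to (6,3)
Step 4: enter (6,3), '.' pass, move right to (6,4)
Step 5: enter (6,4), '.' pass, move right to (6,5)
Step 6: enter (6,5), '.' pass, move right to (6,6)
Step 7: enter (6,6), '\' deflects right->down, move down to (7,6)
Step 8: enter (7,6), '@' teleport (7,6)->(3,3), also enter (3,3), move down to (4,3)
Step 9: enter (4,3), '.' pass, move down to (5,3)
Step 10: enter (5,3), '.' pass, move down to (6,3)
Step 11: enter (6,3), '.' pass, move down to (7,3)
Step 12: enter (7,3), '.' pass, move down to (8,3)
Step 13: at (8,3) — EXIT via bottom edge, pos 3
Distinct cells visited: 12 (path length 13)

Answer: 12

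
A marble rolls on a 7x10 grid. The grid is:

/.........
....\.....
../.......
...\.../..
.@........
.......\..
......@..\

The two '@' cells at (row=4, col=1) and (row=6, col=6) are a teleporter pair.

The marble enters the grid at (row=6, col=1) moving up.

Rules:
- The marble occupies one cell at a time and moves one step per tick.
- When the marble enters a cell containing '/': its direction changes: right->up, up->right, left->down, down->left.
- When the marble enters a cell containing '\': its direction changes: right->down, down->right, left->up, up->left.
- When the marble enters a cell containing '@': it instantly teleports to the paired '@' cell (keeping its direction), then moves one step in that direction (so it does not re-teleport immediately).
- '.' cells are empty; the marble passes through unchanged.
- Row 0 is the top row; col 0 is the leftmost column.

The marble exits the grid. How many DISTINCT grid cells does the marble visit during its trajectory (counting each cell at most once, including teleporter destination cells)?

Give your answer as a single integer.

Step 1: enter (6,1), '.' pass, move up to (5,1)
Step 2: enter (5,1), '.' pass, move up to (4,1)
Step 3: enter (4,1), '@' teleport (4,1)->(6,6), also enter (6,6), move up to (5,6)
Step 4: enter (5,6), '.' pass, move up to (4,6)
Step 5: enter (4,6), '.' pass, move up to (3,6)
Step 6: enter (3,6), '.' pass, move up to (2,6)
Step 7: enter (2,6), '.' pass, move up to (1,6)
Step 8: enter (1,6), '.' pass, move up to (0,6)
Step 9: enter (0,6), '.' pass, move up to (-1,6)
Step 10: at (-1,6) — EXIT via top edge, pos 6
Distinct cells visited: 10 (path length 10)

Answer: 10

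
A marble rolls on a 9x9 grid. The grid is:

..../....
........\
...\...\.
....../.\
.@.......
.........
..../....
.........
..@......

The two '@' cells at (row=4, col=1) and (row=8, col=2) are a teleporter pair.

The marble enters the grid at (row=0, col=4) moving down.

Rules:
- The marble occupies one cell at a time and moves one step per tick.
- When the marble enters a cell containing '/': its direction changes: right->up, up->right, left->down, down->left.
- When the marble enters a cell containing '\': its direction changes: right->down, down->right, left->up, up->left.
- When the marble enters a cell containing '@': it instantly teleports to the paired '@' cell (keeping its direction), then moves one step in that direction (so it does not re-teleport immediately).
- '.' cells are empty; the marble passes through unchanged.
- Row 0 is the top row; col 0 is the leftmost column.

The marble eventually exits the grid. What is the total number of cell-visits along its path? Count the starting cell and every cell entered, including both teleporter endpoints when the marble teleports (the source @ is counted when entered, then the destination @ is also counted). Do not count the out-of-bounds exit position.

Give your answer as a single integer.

Answer: 5

Derivation:
Step 1: enter (0,4), '/' deflects down->left, move left to (0,3)
Step 2: enter (0,3), '.' pass, move left to (0,2)
Step 3: enter (0,2), '.' pass, move left to (0,1)
Step 4: enter (0,1), '.' pass, move left to (0,0)
Step 5: enter (0,0), '.' pass, move left to (0,-1)
Step 6: at (0,-1) — EXIT via left edge, pos 0
Path length (cell visits): 5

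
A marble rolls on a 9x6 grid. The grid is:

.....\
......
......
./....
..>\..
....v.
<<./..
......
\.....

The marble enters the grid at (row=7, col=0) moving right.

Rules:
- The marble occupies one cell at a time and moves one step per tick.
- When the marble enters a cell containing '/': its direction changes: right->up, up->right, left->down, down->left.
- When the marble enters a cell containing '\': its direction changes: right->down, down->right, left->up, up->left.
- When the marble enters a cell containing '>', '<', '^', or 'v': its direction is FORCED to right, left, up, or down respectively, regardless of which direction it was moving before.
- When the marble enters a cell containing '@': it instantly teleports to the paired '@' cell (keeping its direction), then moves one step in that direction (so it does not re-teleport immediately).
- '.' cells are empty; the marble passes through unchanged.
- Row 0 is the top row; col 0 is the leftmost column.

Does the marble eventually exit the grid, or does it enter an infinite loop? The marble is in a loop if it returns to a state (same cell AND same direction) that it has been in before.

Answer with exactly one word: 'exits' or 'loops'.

Answer: exits

Derivation:
Step 1: enter (7,0), '.' pass, move right to (7,1)
Step 2: enter (7,1), '.' pass, move right to (7,2)
Step 3: enter (7,2), '.' pass, move right to (7,3)
Step 4: enter (7,3), '.' pass, move right to (7,4)
Step 5: enter (7,4), '.' pass, move right to (7,5)
Step 6: enter (7,5), '.' pass, move right to (7,6)
Step 7: at (7,6) — EXIT via right edge, pos 7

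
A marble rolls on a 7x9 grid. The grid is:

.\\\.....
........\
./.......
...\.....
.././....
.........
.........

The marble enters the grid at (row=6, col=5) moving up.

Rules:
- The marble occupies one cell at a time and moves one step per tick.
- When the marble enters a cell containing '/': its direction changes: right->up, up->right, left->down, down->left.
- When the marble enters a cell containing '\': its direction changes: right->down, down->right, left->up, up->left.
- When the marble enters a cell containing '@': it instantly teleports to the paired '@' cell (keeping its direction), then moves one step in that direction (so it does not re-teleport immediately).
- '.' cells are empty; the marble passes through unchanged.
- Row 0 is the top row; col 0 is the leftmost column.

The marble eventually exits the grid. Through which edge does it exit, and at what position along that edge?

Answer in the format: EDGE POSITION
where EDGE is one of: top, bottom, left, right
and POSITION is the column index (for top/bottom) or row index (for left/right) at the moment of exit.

Step 1: enter (6,5), '.' pass, move up to (5,5)
Step 2: enter (5,5), '.' pass, move up to (4,5)
Step 3: enter (4,5), '.' pass, move up to (3,5)
Step 4: enter (3,5), '.' pass, move up to (2,5)
Step 5: enter (2,5), '.' pass, move up to (1,5)
Step 6: enter (1,5), '.' pass, move up to (0,5)
Step 7: enter (0,5), '.' pass, move up to (-1,5)
Step 8: at (-1,5) — EXIT via top edge, pos 5

Answer: top 5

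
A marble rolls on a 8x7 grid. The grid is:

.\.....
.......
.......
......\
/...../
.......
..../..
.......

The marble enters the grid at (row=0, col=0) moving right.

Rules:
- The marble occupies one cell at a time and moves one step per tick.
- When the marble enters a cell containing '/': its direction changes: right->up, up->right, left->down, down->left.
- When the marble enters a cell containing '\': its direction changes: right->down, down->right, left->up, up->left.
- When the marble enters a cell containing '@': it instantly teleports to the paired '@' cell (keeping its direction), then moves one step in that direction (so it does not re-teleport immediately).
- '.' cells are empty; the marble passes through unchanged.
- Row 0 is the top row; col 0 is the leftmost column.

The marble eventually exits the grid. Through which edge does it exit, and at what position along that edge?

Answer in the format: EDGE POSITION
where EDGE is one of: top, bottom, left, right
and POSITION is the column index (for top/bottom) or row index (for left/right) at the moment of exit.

Answer: bottom 1

Derivation:
Step 1: enter (0,0), '.' pass, move right to (0,1)
Step 2: enter (0,1), '\' deflects right->down, move down to (1,1)
Step 3: enter (1,1), '.' pass, move down to (2,1)
Step 4: enter (2,1), '.' pass, move down to (3,1)
Step 5: enter (3,1), '.' pass, move down to (4,1)
Step 6: enter (4,1), '.' pass, move down to (5,1)
Step 7: enter (5,1), '.' pass, move down to (6,1)
Step 8: enter (6,1), '.' pass, move down to (7,1)
Step 9: enter (7,1), '.' pass, move down to (8,1)
Step 10: at (8,1) — EXIT via bottom edge, pos 1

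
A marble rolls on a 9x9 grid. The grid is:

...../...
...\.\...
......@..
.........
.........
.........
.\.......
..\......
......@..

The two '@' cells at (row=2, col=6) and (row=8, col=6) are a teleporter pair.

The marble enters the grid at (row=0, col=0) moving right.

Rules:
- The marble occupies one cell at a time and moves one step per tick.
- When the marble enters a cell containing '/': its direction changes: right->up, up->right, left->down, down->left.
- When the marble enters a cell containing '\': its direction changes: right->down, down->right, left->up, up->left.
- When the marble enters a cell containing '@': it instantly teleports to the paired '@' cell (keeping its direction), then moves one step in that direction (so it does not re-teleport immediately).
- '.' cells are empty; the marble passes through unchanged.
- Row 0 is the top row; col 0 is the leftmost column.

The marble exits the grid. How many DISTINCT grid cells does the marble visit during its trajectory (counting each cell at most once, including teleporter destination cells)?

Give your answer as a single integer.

Step 1: enter (0,0), '.' pass, move right to (0,1)
Step 2: enter (0,1), '.' pass, move right to (0,2)
Step 3: enter (0,2), '.' pass, move right to (0,3)
Step 4: enter (0,3), '.' pass, move right to (0,4)
Step 5: enter (0,4), '.' pass, move right to (0,5)
Step 6: enter (0,5), '/' deflects right->up, move up to (-1,5)
Step 7: at (-1,5) — EXIT via top edge, pos 5
Distinct cells visited: 6 (path length 6)

Answer: 6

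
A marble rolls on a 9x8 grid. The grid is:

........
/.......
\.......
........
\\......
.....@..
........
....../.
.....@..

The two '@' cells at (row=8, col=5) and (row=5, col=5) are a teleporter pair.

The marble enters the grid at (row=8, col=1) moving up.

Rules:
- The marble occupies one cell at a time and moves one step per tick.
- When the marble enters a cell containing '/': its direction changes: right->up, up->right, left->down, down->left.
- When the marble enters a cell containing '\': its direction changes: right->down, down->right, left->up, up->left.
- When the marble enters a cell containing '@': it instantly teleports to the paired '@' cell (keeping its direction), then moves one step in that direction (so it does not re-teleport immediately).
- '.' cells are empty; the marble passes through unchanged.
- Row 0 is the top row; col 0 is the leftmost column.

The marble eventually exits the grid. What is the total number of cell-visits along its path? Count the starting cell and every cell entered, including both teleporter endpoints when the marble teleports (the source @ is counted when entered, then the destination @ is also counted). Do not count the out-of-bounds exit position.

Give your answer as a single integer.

Answer: 8

Derivation:
Step 1: enter (8,1), '.' pass, move up to (7,1)
Step 2: enter (7,1), '.' pass, move up to (6,1)
Step 3: enter (6,1), '.' pass, move up to (5,1)
Step 4: enter (5,1), '.' pass, move up to (4,1)
Step 5: enter (4,1), '\' deflects up->left, move left to (4,0)
Step 6: enter (4,0), '\' deflects left->up, move up to (3,0)
Step 7: enter (3,0), '.' pass, move up to (2,0)
Step 8: enter (2,0), '\' deflects up->left, move left to (2,-1)
Step 9: at (2,-1) — EXIT via left edge, pos 2
Path length (cell visits): 8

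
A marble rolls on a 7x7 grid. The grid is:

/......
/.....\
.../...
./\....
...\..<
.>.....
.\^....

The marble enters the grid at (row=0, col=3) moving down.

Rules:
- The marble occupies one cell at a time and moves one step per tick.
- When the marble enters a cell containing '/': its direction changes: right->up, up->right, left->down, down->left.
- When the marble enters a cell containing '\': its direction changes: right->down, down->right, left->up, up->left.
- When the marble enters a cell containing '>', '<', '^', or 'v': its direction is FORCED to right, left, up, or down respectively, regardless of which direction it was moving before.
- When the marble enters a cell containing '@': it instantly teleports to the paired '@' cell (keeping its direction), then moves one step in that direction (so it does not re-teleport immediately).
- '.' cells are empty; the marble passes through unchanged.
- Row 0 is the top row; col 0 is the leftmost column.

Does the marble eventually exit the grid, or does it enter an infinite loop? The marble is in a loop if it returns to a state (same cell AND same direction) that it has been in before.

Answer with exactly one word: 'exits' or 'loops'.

Answer: exits

Derivation:
Step 1: enter (0,3), '.' pass, move down to (1,3)
Step 2: enter (1,3), '.' pass, move down to (2,3)
Step 3: enter (2,3), '/' deflects down->left, move left to (2,2)
Step 4: enter (2,2), '.' pass, move left to (2,1)
Step 5: enter (2,1), '.' pass, move left to (2,0)
Step 6: enter (2,0), '.' pass, move left to (2,-1)
Step 7: at (2,-1) — EXIT via left edge, pos 2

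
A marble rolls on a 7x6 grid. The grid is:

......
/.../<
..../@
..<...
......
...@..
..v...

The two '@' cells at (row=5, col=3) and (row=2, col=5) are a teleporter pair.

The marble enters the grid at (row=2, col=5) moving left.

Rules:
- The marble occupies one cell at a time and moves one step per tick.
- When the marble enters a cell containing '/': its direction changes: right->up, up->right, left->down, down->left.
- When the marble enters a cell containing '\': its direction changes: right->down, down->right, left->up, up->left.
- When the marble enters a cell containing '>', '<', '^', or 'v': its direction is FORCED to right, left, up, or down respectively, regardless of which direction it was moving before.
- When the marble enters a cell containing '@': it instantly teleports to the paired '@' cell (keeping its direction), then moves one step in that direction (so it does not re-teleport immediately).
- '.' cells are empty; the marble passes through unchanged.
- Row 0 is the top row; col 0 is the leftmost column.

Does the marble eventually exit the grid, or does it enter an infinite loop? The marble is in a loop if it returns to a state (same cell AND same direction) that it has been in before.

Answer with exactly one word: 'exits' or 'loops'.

Answer: exits

Derivation:
Step 1: enter (2,5), '@' teleport (2,5)->(5,3), also enter (5,3), move left to (5,2)
Step 2: enter (5,2), '.' pass, move left to (5,1)
Step 3: enter (5,1), '.' pass, move left to (5,0)
Step 4: enter (5,0), '.' pass, move left to (5,-1)
Step 5: at (5,-1) — EXIT via left edge, pos 5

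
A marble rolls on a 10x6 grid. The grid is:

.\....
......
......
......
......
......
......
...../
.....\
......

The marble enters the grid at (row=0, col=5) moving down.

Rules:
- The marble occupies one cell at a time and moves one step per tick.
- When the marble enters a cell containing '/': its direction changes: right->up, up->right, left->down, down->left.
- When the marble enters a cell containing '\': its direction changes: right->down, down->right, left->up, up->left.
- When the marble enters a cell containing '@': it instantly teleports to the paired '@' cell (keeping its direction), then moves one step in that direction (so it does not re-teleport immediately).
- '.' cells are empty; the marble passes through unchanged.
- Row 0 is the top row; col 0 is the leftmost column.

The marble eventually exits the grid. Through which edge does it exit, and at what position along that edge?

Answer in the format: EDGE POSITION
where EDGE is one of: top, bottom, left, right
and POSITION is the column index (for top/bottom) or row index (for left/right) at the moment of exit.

Answer: left 7

Derivation:
Step 1: enter (0,5), '.' pass, move down to (1,5)
Step 2: enter (1,5), '.' pass, move down to (2,5)
Step 3: enter (2,5), '.' pass, move down to (3,5)
Step 4: enter (3,5), '.' pass, move down to (4,5)
Step 5: enter (4,5), '.' pass, move down to (5,5)
Step 6: enter (5,5), '.' pass, move down to (6,5)
Step 7: enter (6,5), '.' pass, move down to (7,5)
Step 8: enter (7,5), '/' deflects down->left, move left to (7,4)
Step 9: enter (7,4), '.' pass, move left to (7,3)
Step 10: enter (7,3), '.' pass, move left to (7,2)
Step 11: enter (7,2), '.' pass, move left to (7,1)
Step 12: enter (7,1), '.' pass, move left to (7,0)
Step 13: enter (7,0), '.' pass, move left to (7,-1)
Step 14: at (7,-1) — EXIT via left edge, pos 7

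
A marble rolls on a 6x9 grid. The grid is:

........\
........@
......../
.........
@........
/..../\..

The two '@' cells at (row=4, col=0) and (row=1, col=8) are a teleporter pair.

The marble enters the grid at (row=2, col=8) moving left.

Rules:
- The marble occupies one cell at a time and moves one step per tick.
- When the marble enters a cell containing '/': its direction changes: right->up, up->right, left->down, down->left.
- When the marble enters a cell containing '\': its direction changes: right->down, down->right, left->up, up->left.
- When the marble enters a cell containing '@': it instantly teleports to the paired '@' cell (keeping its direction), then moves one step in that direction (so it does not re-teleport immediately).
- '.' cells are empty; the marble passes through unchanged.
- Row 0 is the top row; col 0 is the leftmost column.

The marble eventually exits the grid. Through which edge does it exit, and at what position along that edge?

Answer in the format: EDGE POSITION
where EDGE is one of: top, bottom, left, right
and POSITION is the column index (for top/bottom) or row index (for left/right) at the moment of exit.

Answer: bottom 8

Derivation:
Step 1: enter (2,8), '/' deflects left->down, move down to (3,8)
Step 2: enter (3,8), '.' pass, move down to (4,8)
Step 3: enter (4,8), '.' pass, move down to (5,8)
Step 4: enter (5,8), '.' pass, move down to (6,8)
Step 5: at (6,8) — EXIT via bottom edge, pos 8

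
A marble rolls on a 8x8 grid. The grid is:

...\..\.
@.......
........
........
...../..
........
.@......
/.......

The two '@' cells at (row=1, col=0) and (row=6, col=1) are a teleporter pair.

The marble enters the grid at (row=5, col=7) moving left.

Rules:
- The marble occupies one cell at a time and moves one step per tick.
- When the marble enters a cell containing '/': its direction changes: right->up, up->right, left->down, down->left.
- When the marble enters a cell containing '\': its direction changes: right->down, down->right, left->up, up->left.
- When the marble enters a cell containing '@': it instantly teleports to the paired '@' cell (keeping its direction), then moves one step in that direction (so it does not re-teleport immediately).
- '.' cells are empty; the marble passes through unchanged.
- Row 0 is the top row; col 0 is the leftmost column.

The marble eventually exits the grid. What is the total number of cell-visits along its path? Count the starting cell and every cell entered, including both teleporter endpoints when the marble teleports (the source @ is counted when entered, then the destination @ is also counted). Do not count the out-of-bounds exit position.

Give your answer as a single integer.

Step 1: enter (5,7), '.' pass, move left to (5,6)
Step 2: enter (5,6), '.' pass, move left to (5,5)
Step 3: enter (5,5), '.' pass, move left to (5,4)
Step 4: enter (5,4), '.' pass, move left to (5,3)
Step 5: enter (5,3), '.' pass, move left to (5,2)
Step 6: enter (5,2), '.' pass, move left to (5,1)
Step 7: enter (5,1), '.' pass, move left to (5,0)
Step 8: enter (5,0), '.' pass, move left to (5,-1)
Step 9: at (5,-1) — EXIT via left edge, pos 5
Path length (cell visits): 8

Answer: 8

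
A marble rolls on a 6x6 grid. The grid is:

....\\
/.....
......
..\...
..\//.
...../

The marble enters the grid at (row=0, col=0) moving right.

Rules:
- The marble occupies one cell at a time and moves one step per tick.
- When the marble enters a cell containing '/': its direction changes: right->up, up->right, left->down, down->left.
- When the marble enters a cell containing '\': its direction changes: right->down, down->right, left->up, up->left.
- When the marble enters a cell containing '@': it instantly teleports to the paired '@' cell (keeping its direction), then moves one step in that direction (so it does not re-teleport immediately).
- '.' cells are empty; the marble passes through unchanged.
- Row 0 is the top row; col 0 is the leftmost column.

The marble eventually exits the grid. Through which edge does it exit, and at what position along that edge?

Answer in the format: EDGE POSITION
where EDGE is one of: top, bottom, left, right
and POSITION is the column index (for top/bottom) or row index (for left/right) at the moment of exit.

Step 1: enter (0,0), '.' pass, move right to (0,1)
Step 2: enter (0,1), '.' pass, move right to (0,2)
Step 3: enter (0,2), '.' pass, move right to (0,3)
Step 4: enter (0,3), '.' pass, move right to (0,4)
Step 5: enter (0,4), '\' deflects right->down, move down to (1,4)
Step 6: enter (1,4), '.' pass, move down to (2,4)
Step 7: enter (2,4), '.' pass, move down to (3,4)
Step 8: enter (3,4), '.' pass, move down to (4,4)
Step 9: enter (4,4), '/' deflects down->left, move left to (4,3)
Step 10: enter (4,3), '/' deflects left->down, move down to (5,3)
Step 11: enter (5,3), '.' pass, move down to (6,3)
Step 12: at (6,3) — EXIT via bottom edge, pos 3

Answer: bottom 3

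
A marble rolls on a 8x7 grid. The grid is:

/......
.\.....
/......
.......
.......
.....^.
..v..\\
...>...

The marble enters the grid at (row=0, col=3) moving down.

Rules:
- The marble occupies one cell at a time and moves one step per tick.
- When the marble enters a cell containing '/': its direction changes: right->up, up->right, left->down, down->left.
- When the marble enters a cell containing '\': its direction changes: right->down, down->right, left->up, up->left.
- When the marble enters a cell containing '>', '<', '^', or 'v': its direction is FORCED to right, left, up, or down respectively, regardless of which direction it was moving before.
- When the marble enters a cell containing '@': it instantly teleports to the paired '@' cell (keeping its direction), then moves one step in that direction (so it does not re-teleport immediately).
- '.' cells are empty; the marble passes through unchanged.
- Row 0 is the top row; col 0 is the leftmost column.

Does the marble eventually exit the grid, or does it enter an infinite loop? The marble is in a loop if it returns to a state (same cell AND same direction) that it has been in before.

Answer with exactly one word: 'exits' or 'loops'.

Step 1: enter (0,3), '.' pass, move down to (1,3)
Step 2: enter (1,3), '.' pass, move down to (2,3)
Step 3: enter (2,3), '.' pass, move down to (3,3)
Step 4: enter (3,3), '.' pass, move down to (4,3)
Step 5: enter (4,3), '.' pass, move down to (5,3)
Step 6: enter (5,3), '.' pass, move down to (6,3)
Step 7: enter (6,3), '.' pass, move down to (7,3)
Step 8: enter (7,3), '>' forces down->right, move right to (7,4)
Step 9: enter (7,4), '.' pass, move right to (7,5)
Step 10: enter (7,5), '.' pass, move right to (7,6)
Step 11: enter (7,6), '.' pass, move right to (7,7)
Step 12: at (7,7) — EXIT via right edge, pos 7

Answer: exits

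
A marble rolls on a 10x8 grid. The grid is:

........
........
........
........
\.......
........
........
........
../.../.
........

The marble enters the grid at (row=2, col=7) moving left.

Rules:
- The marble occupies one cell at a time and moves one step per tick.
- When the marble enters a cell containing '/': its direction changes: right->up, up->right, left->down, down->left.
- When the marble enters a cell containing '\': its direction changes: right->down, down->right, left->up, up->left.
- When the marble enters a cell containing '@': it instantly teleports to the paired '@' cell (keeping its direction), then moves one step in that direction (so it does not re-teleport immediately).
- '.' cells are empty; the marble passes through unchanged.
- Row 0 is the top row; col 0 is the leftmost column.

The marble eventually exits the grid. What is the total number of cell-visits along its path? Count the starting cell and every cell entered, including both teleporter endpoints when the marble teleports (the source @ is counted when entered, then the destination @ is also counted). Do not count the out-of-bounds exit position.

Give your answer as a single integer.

Step 1: enter (2,7), '.' pass, move left to (2,6)
Step 2: enter (2,6), '.' pass, move left to (2,5)
Step 3: enter (2,5), '.' pass, move left to (2,4)
Step 4: enter (2,4), '.' pass, move left to (2,3)
Step 5: enter (2,3), '.' pass, move left to (2,2)
Step 6: enter (2,2), '.' pass, move left to (2,1)
Step 7: enter (2,1), '.' pass, move left to (2,0)
Step 8: enter (2,0), '.' pass, move left to (2,-1)
Step 9: at (2,-1) — EXIT via left edge, pos 2
Path length (cell visits): 8

Answer: 8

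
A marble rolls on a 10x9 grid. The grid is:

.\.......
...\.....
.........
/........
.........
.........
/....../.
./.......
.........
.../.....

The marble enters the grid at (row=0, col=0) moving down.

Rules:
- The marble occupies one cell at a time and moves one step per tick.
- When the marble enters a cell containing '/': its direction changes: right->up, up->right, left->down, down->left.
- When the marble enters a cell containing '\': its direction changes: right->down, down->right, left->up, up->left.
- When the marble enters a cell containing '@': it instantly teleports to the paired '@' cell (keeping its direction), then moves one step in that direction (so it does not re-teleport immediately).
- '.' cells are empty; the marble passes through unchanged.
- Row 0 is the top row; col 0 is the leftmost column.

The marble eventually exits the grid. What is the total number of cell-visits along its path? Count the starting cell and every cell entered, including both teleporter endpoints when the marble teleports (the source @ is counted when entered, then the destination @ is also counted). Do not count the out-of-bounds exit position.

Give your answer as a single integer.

Answer: 4

Derivation:
Step 1: enter (0,0), '.' pass, move down to (1,0)
Step 2: enter (1,0), '.' pass, move down to (2,0)
Step 3: enter (2,0), '.' pass, move down to (3,0)
Step 4: enter (3,0), '/' deflects down->left, move left to (3,-1)
Step 5: at (3,-1) — EXIT via left edge, pos 3
Path length (cell visits): 4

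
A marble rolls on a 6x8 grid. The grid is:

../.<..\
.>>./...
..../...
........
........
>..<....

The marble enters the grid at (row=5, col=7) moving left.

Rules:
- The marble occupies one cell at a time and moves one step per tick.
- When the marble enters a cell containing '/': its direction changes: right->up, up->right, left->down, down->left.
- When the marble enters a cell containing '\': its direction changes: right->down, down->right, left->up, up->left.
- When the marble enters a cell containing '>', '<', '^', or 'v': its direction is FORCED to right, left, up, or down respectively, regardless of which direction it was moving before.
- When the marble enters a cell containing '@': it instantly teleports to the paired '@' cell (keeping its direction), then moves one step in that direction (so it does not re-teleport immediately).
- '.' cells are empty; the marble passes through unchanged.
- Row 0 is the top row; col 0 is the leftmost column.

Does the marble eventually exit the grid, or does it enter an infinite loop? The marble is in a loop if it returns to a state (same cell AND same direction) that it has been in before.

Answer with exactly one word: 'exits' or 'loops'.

Answer: loops

Derivation:
Step 1: enter (5,7), '.' pass, move left to (5,6)
Step 2: enter (5,6), '.' pass, move left to (5,5)
Step 3: enter (5,5), '.' pass, move left to (5,4)
Step 4: enter (5,4), '.' pass, move left to (5,3)
Step 5: enter (5,3), '<' forces left->left, move left to (5,2)
Step 6: enter (5,2), '.' pass, move left to (5,1)
Step 7: enter (5,1), '.' pass, move left to (5,0)
Step 8: enter (5,0), '>' forces left->right, move right to (5,1)
Step 9: enter (5,1), '.' pass, move right to (5,2)
Step 10: enter (5,2), '.' pass, move right to (5,3)
Step 11: enter (5,3), '<' forces right->left, move left to (5,2)
Step 12: at (5,2) dir=left — LOOP DETECTED (seen before)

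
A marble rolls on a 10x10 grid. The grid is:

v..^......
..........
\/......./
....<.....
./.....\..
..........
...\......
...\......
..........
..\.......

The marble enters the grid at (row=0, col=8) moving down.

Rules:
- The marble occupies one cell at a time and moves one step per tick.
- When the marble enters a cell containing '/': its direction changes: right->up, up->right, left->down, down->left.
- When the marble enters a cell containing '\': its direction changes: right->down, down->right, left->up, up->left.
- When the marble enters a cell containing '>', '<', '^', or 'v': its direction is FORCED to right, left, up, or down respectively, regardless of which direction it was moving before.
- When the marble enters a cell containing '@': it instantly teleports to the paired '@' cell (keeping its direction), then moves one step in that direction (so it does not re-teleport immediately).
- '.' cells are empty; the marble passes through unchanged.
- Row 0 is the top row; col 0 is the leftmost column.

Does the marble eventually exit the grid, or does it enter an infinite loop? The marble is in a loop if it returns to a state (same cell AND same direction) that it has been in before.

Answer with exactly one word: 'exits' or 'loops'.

Answer: exits

Derivation:
Step 1: enter (0,8), '.' pass, move down to (1,8)
Step 2: enter (1,8), '.' pass, move down to (2,8)
Step 3: enter (2,8), '.' pass, move down to (3,8)
Step 4: enter (3,8), '.' pass, move down to (4,8)
Step 5: enter (4,8), '.' pass, move down to (5,8)
Step 6: enter (5,8), '.' pass, move down to (6,8)
Step 7: enter (6,8), '.' pass, move down to (7,8)
Step 8: enter (7,8), '.' pass, move down to (8,8)
Step 9: enter (8,8), '.' pass, move down to (9,8)
Step 10: enter (9,8), '.' pass, move down to (10,8)
Step 11: at (10,8) — EXIT via bottom edge, pos 8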